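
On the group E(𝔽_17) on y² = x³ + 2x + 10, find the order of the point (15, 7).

2P: tangent at (15, 7): λ = (3·15² + 2)/(2·7) ≡ 14/14. 14⁻¹ ≡ 11 (mod 17), so λ ≡ 14·11 ≡ 1.
  x = λ² - 15 - 15 = 1 - 30 ≡ 5; y = λ·(15 - 5) - 7 ≡ 3. → (5, 3)
3P: (5, 3) + (15, 7). λ = (7 - 3)/(15 - 5) ≡ 4/10 mod 17. 10⁻¹ ≡ 12 (mod 17), so λ ≡ 14.
  x = λ² - 5 - 15 = 196 - 20 ≡ 6; y = λ·(5 - 6) - 3 ≡ 0. → (6, 0)
4P: (6, 0) + (15, 7). λ = (7 - 0)/(15 - 6) ≡ 7/9 mod 17. 9⁻¹ ≡ 2 (mod 17), so λ ≡ 14.
  x = λ² - 6 - 15 = 196 - 21 ≡ 5; y = λ·(6 - 5) - 0 ≡ 14. → (5, 14)
5P: (5, 14) + (15, 7). λ = (7 - 14)/(15 - 5) ≡ 10/10 mod 17. 10⁻¹ ≡ 12 (mod 17) since 10·12 = 120 ≡ 1, so λ ≡ 1.
  x = λ² - 5 - 15 = 1 - 20 ≡ 15; y = λ·(5 - 15) - 14 ≡ 10. → (15, 10)
6P: (15, 10) + (15, 7): same x and y₁ ≡ -y₂, so the sum is the point at infinity.
6P = the point at infinity, so the order is 6.

6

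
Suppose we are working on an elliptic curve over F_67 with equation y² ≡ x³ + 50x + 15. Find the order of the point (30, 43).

6

2P: tangent at (30, 43): λ = (3·30² + 50)/(2·43) ≡ 3/19. 19⁻¹ ≡ 60 (mod 67) since 19·60 = 1140 ≡ 1, so λ ≡ 3·60 ≡ 46.
  x = λ² - 30 - 30 = 2116 - 60 ≡ 46; y = λ·(30 - 46) - 43 ≡ 25. → (46, 25)
3P: (46, 25) + (30, 43). λ = (43 - 25)/(30 - 46) ≡ 18/51 mod 67. 51⁻¹ ≡ 46 (mod 67) since 51·46 = 2346 ≡ 1, so λ ≡ 24.
  x = λ² - 46 - 30 = 576 - 76 ≡ 31; y = λ·(46 - 31) - 25 ≡ 0. → (31, 0)
4P: (31, 0) + (30, 43). λ = (43 - 0)/(30 - 31) ≡ 43/66 mod 67. 66⁻¹ ≡ 66 (mod 67) since 66·66 = 4356 ≡ 1, so λ ≡ 24.
  x = λ² - 31 - 30 = 576 - 61 ≡ 46; y = λ·(31 - 46) - 0 ≡ 42. → (46, 42)
5P: (46, 42) + (30, 43). λ = (43 - 42)/(30 - 46) ≡ 1/51 mod 67. 51⁻¹ ≡ 46 (mod 67), so λ ≡ 46.
  x = λ² - 46 - 30 = 2116 - 76 ≡ 30; y = λ·(46 - 30) - 42 ≡ 24. → (30, 24)
6P: (30, 24) + (30, 43): same x and y₁ ≡ -y₂, so the sum is O.
6P = O, so the order is 6.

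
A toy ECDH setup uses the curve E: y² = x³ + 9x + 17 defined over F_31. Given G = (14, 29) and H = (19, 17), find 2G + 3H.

First 2G:
Repeated addition: build up to 2G.
2G: tangent at (14, 29): λ = (3·14² + 9)/(2·29) ≡ 8/27. 27⁻¹ ≡ 23 (mod 31), so λ ≡ 8·23 ≡ 29.
  x = λ² - 14 - 14 = 841 - 28 ≡ 7; y = λ·(14 - 7) - 29 ≡ 19. → (7, 19)
2G = (7, 19).
Next 3H:
Repeated addition: build up to 3H.
2H: tangent at (19, 17): λ = (3·19² + 9)/(2·17) ≡ 7/3. 3⁻¹ ≡ 21 (mod 31), so λ ≡ 7·21 ≡ 23.
  x = λ² - 19 - 19 = 529 - 38 ≡ 26; y = λ·(19 - 26) - 17 ≡ 8. → (26, 8)
3H: (26, 8) + (19, 17). λ = (17 - 8)/(19 - 26) ≡ 9/24 mod 31. 24⁻¹ ≡ 22 (mod 31), so λ ≡ 12.
  x = λ² - 26 - 19 = 144 - 45 ≡ 6; y = λ·(26 - 6) - 8 ≡ 15. → (6, 15)
3H = (6, 15).
Finally 2G + 3H:
(7, 19) + (6, 15). λ = (15 - 19)/(6 - 7) ≡ 27/30 mod 31. 30⁻¹ ≡ 30 (mod 31), so λ ≡ 4.
  x = λ² - 7 - 6 = 16 - 13 ≡ 3; y = λ·(7 - 3) - 19 ≡ 28. → (3, 28)

(3, 28)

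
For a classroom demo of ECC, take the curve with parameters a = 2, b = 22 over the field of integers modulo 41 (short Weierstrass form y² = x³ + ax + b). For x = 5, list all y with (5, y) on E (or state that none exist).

x³ + 2x + 22 = 157 ≡ 34 (mod 41).
34 is a non-residue mod 41; no y exists.

none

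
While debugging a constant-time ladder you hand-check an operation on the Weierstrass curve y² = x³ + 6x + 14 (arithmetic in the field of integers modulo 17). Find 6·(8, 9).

Write G = (8, 9).
Double-and-add on 6 = (110)₂. Start with G = (8, 9) for the leading 1-bit.
double: tangent at (8, 9): λ = (3·8² + 6)/(2·9) ≡ 11/1. 1⁻¹ ≡ 1 (mod 17), so λ ≡ 11·1 ≡ 11.
  x = λ² - 8 - 8 = 121 - 16 ≡ 3; y = λ·(8 - 3) - 9 ≡ 12. → (3, 12)
add G: (3, 12) + (8, 9). λ = (9 - 12)/(8 - 3) ≡ 14/5 mod 17. 5⁻¹ ≡ 7 (mod 17) since 5·7 = 35 ≡ 1, so λ ≡ 13.
  x = λ² - 3 - 8 = 169 - 11 ≡ 5; y = λ·(3 - 5) - 12 ≡ 13. → (5, 13)
double: tangent at (5, 13): λ = (3·5² + 6)/(2·13) ≡ 13/9. 9⁻¹ ≡ 2 (mod 17) since 9·2 = 18 ≡ 1, so λ ≡ 13·2 ≡ 9.
  x = λ² - 5 - 5 = 81 - 10 ≡ 3; y = λ·(5 - 3) - 13 ≡ 5. → (3, 5)

(3, 5)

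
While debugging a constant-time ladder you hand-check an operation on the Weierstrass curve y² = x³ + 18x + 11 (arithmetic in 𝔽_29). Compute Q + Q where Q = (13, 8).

(7, 4)

tangent at (13, 8): λ = (3·13² + 18)/(2·8) ≡ 3/16. 16⁻¹ ≡ 20 (mod 29), so λ ≡ 3·20 ≡ 2.
  x = λ² - 13 - 13 = 4 - 26 ≡ 7; y = λ·(13 - 7) - 8 ≡ 4. → (7, 4)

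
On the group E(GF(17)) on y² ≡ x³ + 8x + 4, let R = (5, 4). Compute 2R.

tangent at (5, 4): λ = (3·5² + 8)/(2·4) ≡ 15/8. 8⁻¹ ≡ 15 (mod 17), so λ ≡ 15·15 ≡ 4.
  x = λ² - 5 - 5 = 16 - 10 ≡ 6; y = λ·(5 - 6) - 4 ≡ 9. → (6, 9)

(6, 9)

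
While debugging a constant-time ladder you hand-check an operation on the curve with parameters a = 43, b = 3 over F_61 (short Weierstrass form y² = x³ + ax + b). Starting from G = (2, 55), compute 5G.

(42, 14)

Double-and-add on 5 = (101)₂. Start with G = (2, 55) for the leading 1-bit.
double: tangent at (2, 55): λ = (3·2² + 43)/(2·55) ≡ 55/49. 49⁻¹ ≡ 5 (mod 61), so λ ≡ 55·5 ≡ 31.
  x = λ² - 2 - 2 = 961 - 4 ≡ 42; y = λ·(2 - 42) - 55 ≡ 47. → (42, 47)
double: tangent at (42, 47): λ = (3·42² + 43)/(2·47) ≡ 28/33. 33⁻¹ ≡ 37 (mod 61), so λ ≡ 28·37 ≡ 60.
  x = λ² - 42 - 42 = 3600 - 84 ≡ 39; y = λ·(42 - 39) - 47 ≡ 11. → (39, 11)
add G: (39, 11) + (2, 55). λ = (55 - 11)/(2 - 39) ≡ 44/24 mod 61. 24⁻¹ ≡ 28 (mod 61) since 24·28 = 672 ≡ 1, so λ ≡ 12.
  x = λ² - 39 - 2 = 144 - 41 ≡ 42; y = λ·(39 - 42) - 11 ≡ 14. → (42, 14)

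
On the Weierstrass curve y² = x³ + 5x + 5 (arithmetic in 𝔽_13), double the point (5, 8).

tangent at (5, 8): λ = (3·5² + 5)/(2·8) ≡ 2/3. 3⁻¹ ≡ 9 (mod 13), so λ ≡ 2·9 ≡ 5.
  x = λ² - 5 - 5 = 25 - 10 ≡ 2; y = λ·(5 - 2) - 8 ≡ 7. → (2, 7)

(2, 7)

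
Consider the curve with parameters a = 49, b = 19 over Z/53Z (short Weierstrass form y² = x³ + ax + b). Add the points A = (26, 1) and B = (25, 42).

(40, 43)

(26, 1) + (25, 42). λ = (42 - 1)/(25 - 26) ≡ 41/52 mod 53. 52⁻¹ ≡ 52 (mod 53), so λ ≡ 12.
  x = λ² - 26 - 25 = 144 - 51 ≡ 40; y = λ·(26 - 40) - 1 ≡ 43. → (40, 43)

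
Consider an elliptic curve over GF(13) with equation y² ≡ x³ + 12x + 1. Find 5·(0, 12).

Write G = (0, 12).
Double-and-add on 5 = (101)₂. Start with G = (0, 12) for the leading 1-bit.
double: tangent at (0, 12): λ = (3·0² + 12)/(2·12) ≡ 12/11. 11⁻¹ ≡ 6 (mod 13) since 11·6 = 66 ≡ 1, so λ ≡ 12·6 ≡ 7.
  x = λ² - 0 - 0 = 49 - 0 ≡ 10; y = λ·(0 - 10) - 12 ≡ 9. → (10, 9)
double: tangent at (10, 9): λ = (3·10² + 12)/(2·9) ≡ 0/5. 5⁻¹ ≡ 8 (mod 13) since 5·8 = 40 ≡ 1, so λ ≡ 0·8 ≡ 0.
  x = λ² - 10 - 10 = 0 - 20 ≡ 6; y = λ·(10 - 6) - 9 ≡ 4. → (6, 4)
add G: (6, 4) + (0, 12). λ = (12 - 4)/(0 - 6) ≡ 8/7 mod 13. 7⁻¹ ≡ 2 (mod 13), so λ ≡ 3.
  x = λ² - 6 - 0 = 9 - 6 ≡ 3; y = λ·(6 - 3) - 4 ≡ 5. → (3, 5)

(3, 5)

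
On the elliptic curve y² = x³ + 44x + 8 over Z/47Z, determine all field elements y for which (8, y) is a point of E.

none

x³ + 44x + 8 = 872 ≡ 26 (mod 47).
26 is a non-residue mod 47; no y exists.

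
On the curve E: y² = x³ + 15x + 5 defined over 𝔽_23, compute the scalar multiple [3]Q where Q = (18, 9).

(20, 18)

Repeated addition: build up to 3Q.
2Q: tangent at (18, 9): λ = (3·18² + 15)/(2·9) ≡ 21/18. 18⁻¹ ≡ 9 (mod 23), so λ ≡ 21·9 ≡ 5.
  x = λ² - 18 - 18 = 25 - 36 ≡ 12; y = λ·(18 - 12) - 9 ≡ 21. → (12, 21)
3Q: (12, 21) + (18, 9). λ = (9 - 21)/(18 - 12) ≡ 11/6 mod 23. 6⁻¹ ≡ 4 (mod 23), so λ ≡ 21.
  x = λ² - 12 - 18 = 441 - 30 ≡ 20; y = λ·(12 - 20) - 21 ≡ 18. → (20, 18)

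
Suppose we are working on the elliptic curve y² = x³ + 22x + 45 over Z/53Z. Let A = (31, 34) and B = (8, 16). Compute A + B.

(8, 37)

(31, 34) + (8, 16). λ = (16 - 34)/(8 - 31) ≡ 35/30 mod 53. 30⁻¹ ≡ 23 (mod 53), so λ ≡ 10.
  x = λ² - 31 - 8 = 100 - 39 ≡ 8; y = λ·(31 - 8) - 34 ≡ 37. → (8, 37)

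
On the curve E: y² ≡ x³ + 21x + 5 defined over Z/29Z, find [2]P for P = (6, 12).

(11, 1)

tangent at (6, 12): λ = (3·6² + 21)/(2·12) ≡ 13/24. 24⁻¹ ≡ 23 (mod 29), so λ ≡ 13·23 ≡ 9.
  x = λ² - 6 - 6 = 81 - 12 ≡ 11; y = λ·(6 - 11) - 12 ≡ 1. → (11, 1)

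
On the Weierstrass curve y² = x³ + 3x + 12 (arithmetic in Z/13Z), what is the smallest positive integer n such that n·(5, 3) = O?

2P: tangent at (5, 3): λ = (3·5² + 3)/(2·3) ≡ 0/6. 6⁻¹ ≡ 11 (mod 13), so λ ≡ 0·11 ≡ 0.
  x = λ² - 5 - 5 = 0 - 10 ≡ 3; y = λ·(5 - 3) - 3 ≡ 10. → (3, 10)
3P: (3, 10) + (5, 3). λ = (3 - 10)/(5 - 3) ≡ 6/2 mod 13. 2⁻¹ ≡ 7 (mod 13) since 2·7 = 14 ≡ 1, so λ ≡ 3.
  x = λ² - 3 - 5 = 9 - 8 ≡ 1; y = λ·(3 - 1) - 10 ≡ 9. → (1, 9)
4P: (1, 9) + (5, 3). λ = (3 - 9)/(5 - 1) ≡ 7/4 mod 13. 4⁻¹ ≡ 10 (mod 13), so λ ≡ 5.
  x = λ² - 1 - 5 = 25 - 6 ≡ 6; y = λ·(1 - 6) - 9 ≡ 5. → (6, 5)
5P: (6, 5) + (5, 3). λ = (3 - 5)/(5 - 6) ≡ 11/12 mod 13. 12⁻¹ ≡ 12 (mod 13), so λ ≡ 2.
  x = λ² - 6 - 5 = 4 - 11 ≡ 6; y = λ·(6 - 6) - 5 ≡ 8. → (6, 8)
6P: (6, 8) + (5, 3). λ = (3 - 8)/(5 - 6) ≡ 8/12 mod 13. 12⁻¹ ≡ 12 (mod 13), so λ ≡ 5.
  x = λ² - 6 - 5 = 25 - 11 ≡ 1; y = λ·(6 - 1) - 8 ≡ 4. → (1, 4)
7P: (1, 4) + (5, 3). λ = (3 - 4)/(5 - 1) ≡ 12/4 mod 13. 4⁻¹ ≡ 10 (mod 13), so λ ≡ 3.
  x = λ² - 1 - 5 = 9 - 6 ≡ 3; y = λ·(1 - 3) - 4 ≡ 3. → (3, 3)
8P: (3, 3) + (5, 3). λ = (3 - 3)/(5 - 3) ≡ 0/2 mod 13. 2⁻¹ ≡ 7 (mod 13) since 2·7 = 14 ≡ 1, so λ ≡ 0.
  x = λ² - 3 - 5 = 0 - 8 ≡ 5; y = λ·(3 - 5) - 3 ≡ 10. → (5, 10)
9P: (5, 10) + (5, 3): same x and y₁ ≡ -y₂, so the sum is O.
9P = O, so the order is 9.

9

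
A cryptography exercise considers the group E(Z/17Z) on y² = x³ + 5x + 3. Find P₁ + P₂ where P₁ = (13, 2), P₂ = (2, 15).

(13, 2) + (2, 15). λ = (15 - 2)/(2 - 13) ≡ 13/6 mod 17. 6⁻¹ ≡ 3 (mod 17), so λ ≡ 5.
  x = λ² - 13 - 2 = 25 - 15 ≡ 10; y = λ·(13 - 10) - 2 ≡ 13. → (10, 13)

(10, 13)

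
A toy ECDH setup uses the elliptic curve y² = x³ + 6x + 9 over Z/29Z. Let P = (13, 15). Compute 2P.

(26, 15)

tangent at (13, 15): λ = (3·13² + 6)/(2·15) ≡ 20/1. 1⁻¹ ≡ 1 (mod 29), so λ ≡ 20·1 ≡ 20.
  x = λ² - 13 - 13 = 400 - 26 ≡ 26; y = λ·(13 - 26) - 15 ≡ 15. → (26, 15)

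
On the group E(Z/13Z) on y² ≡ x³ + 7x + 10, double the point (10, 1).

tangent at (10, 1): λ = (3·10² + 7)/(2·1) ≡ 8/2. 2⁻¹ ≡ 7 (mod 13), so λ ≡ 8·7 ≡ 4.
  x = λ² - 10 - 10 = 16 - 20 ≡ 9; y = λ·(10 - 9) - 1 ≡ 3. → (9, 3)

(9, 3)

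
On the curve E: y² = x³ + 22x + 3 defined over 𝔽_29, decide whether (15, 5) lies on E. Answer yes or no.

y² = 5² ≡ 25; x³ + 22x + 3 = 3708 ≡ 25 (mod 29). 25 = 25.

yes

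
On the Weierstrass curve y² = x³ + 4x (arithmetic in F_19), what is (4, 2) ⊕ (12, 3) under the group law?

(4, 2) + (12, 3). λ = (3 - 2)/(12 - 4) ≡ 1/8 mod 19. 8⁻¹ ≡ 12 (mod 19) since 8·12 = 96 ≡ 1, so λ ≡ 12.
  x = λ² - 4 - 12 = 144 - 16 ≡ 14; y = λ·(4 - 14) - 2 ≡ 11. → (14, 11)

(14, 11)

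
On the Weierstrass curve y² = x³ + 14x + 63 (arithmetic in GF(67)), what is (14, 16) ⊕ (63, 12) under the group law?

(14, 16) + (63, 12). λ = (12 - 16)/(63 - 14) ≡ 63/49 mod 67. 49⁻¹ ≡ 26 (mod 67), so λ ≡ 30.
  x = λ² - 14 - 63 = 900 - 77 ≡ 19; y = λ·(14 - 19) - 16 ≡ 35. → (19, 35)

(19, 35)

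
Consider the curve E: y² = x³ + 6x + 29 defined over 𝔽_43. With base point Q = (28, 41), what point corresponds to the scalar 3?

(1, 37)

Repeated addition: build up to 3Q.
2Q: tangent at (28, 41): λ = (3·28² + 6)/(2·41) ≡ 36/39. 39⁻¹ ≡ 32 (mod 43), so λ ≡ 36·32 ≡ 34.
  x = λ² - 28 - 28 = 1156 - 56 ≡ 25; y = λ·(28 - 25) - 41 ≡ 18. → (25, 18)
3Q: (25, 18) + (28, 41). λ = (41 - 18)/(28 - 25) ≡ 23/3 mod 43. 3⁻¹ ≡ 29 (mod 43), so λ ≡ 22.
  x = λ² - 25 - 28 = 484 - 53 ≡ 1; y = λ·(25 - 1) - 18 ≡ 37. → (1, 37)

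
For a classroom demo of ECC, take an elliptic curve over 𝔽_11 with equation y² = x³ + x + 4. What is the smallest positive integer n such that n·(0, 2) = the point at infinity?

2P: tangent at (0, 2): λ = (3·0² + 1)/(2·2) ≡ 1/4. 4⁻¹ ≡ 3 (mod 11), so λ ≡ 1·3 ≡ 3.
  x = λ² - 0 - 0 = 9 - 0 ≡ 9; y = λ·(0 - 9) - 2 ≡ 4. → (9, 4)
3P: (9, 4) + (0, 2). λ = (2 - 4)/(0 - 9) ≡ 9/2 mod 11. 2⁻¹ ≡ 6 (mod 11), so λ ≡ 10.
  x = λ² - 9 - 0 = 100 - 9 ≡ 3; y = λ·(9 - 3) - 4 ≡ 1. → (3, 1)
4P: (3, 1) + (0, 2). λ = (2 - 1)/(0 - 3) ≡ 1/8 mod 11. 8⁻¹ ≡ 7 (mod 11) since 8·7 = 56 ≡ 1, so λ ≡ 7.
  x = λ² - 3 - 0 = 49 - 3 ≡ 2; y = λ·(3 - 2) - 1 ≡ 6. → (2, 6)
5P: (2, 6) + (0, 2). λ = (2 - 6)/(0 - 2) ≡ 7/9 mod 11. 9⁻¹ ≡ 5 (mod 11), so λ ≡ 2.
  x = λ² - 2 - 0 = 4 - 2 ≡ 2; y = λ·(2 - 2) - 6 ≡ 5. → (2, 5)
6P: (2, 5) + (0, 2). λ = (2 - 5)/(0 - 2) ≡ 8/9 mod 11. 9⁻¹ ≡ 5 (mod 11) since 9·5 = 45 ≡ 1, so λ ≡ 7.
  x = λ² - 2 - 0 = 49 - 2 ≡ 3; y = λ·(2 - 3) - 5 ≡ 10. → (3, 10)
7P: (3, 10) + (0, 2). λ = (2 - 10)/(0 - 3) ≡ 3/8 mod 11. 8⁻¹ ≡ 7 (mod 11) since 8·7 = 56 ≡ 1, so λ ≡ 10.
  x = λ² - 3 - 0 = 100 - 3 ≡ 9; y = λ·(3 - 9) - 10 ≡ 7. → (9, 7)
8P: (9, 7) + (0, 2). λ = (2 - 7)/(0 - 9) ≡ 6/2 mod 11. 2⁻¹ ≡ 6 (mod 11), so λ ≡ 3.
  x = λ² - 9 - 0 = 9 - 9 ≡ 0; y = λ·(9 - 0) - 7 ≡ 9. → (0, 9)
9P: (0, 9) + (0, 2): same x and y₁ ≡ -y₂, so the sum is the point at infinity.
9P = the point at infinity, so the order is 9.

9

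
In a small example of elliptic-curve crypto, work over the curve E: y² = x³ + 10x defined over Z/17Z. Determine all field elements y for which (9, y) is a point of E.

x³ + 10x + 0 = 819 ≡ 3 (mod 17).
3 is a non-residue mod 17; no y exists.

none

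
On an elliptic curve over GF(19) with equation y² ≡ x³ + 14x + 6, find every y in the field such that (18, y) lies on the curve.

x³ + 14x + 6 = 6090 ≡ 10 (mod 19).
10 is a non-residue mod 19; no y exists.

none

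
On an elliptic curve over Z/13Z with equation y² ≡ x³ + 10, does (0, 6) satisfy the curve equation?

yes

y² = 6² ≡ 10; x³ + 0x + 10 = 10 ≡ 10 (mod 13). 10 = 10.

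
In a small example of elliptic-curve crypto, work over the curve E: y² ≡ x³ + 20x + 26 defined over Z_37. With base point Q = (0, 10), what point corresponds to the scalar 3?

(33, 17)

Repeated addition: build up to 3Q.
2Q: tangent at (0, 10): λ = (3·0² + 20)/(2·10) ≡ 20/20. 20⁻¹ ≡ 13 (mod 37) since 20·13 = 260 ≡ 1, so λ ≡ 20·13 ≡ 1.
  x = λ² - 0 - 0 = 1 - 0 ≡ 1; y = λ·(0 - 1) - 10 ≡ 26. → (1, 26)
3Q: (1, 26) + (0, 10). λ = (10 - 26)/(0 - 1) ≡ 21/36 mod 37. 36⁻¹ ≡ 36 (mod 37), so λ ≡ 16.
  x = λ² - 1 - 0 = 256 - 1 ≡ 33; y = λ·(1 - 33) - 26 ≡ 17. → (33, 17)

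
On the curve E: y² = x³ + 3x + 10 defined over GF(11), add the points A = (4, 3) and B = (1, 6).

(7, 0)

(4, 3) + (1, 6). λ = (6 - 3)/(1 - 4) ≡ 3/8 mod 11. 8⁻¹ ≡ 7 (mod 11), so λ ≡ 10.
  x = λ² - 4 - 1 = 100 - 5 ≡ 7; y = λ·(4 - 7) - 3 ≡ 0. → (7, 0)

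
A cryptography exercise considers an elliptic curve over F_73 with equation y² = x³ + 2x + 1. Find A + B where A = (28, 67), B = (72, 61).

(28, 67) + (72, 61). λ = (61 - 67)/(72 - 28) ≡ 67/44 mod 73. 44⁻¹ ≡ 5 (mod 73) since 44·5 = 220 ≡ 1, so λ ≡ 43.
  x = λ² - 28 - 72 = 1849 - 100 ≡ 70; y = λ·(28 - 70) - 67 ≡ 25. → (70, 25)

(70, 25)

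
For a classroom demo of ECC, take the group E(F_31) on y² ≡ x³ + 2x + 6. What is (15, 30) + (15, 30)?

tangent at (15, 30): λ = (3·15² + 2)/(2·30) ≡ 26/29. 29⁻¹ ≡ 15 (mod 31), so λ ≡ 26·15 ≡ 18.
  x = λ² - 15 - 15 = 324 - 30 ≡ 15; y = λ·(15 - 15) - 30 ≡ 1. → (15, 1)

(15, 1)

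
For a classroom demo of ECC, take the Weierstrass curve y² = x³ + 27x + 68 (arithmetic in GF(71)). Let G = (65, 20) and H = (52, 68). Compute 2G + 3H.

(31, 38)

First 2G:
Repeated addition: build up to 2G.
2G: tangent at (65, 20): λ = (3·65² + 27)/(2·20) ≡ 64/40. 40⁻¹ ≡ 16 (mod 71), so λ ≡ 64·16 ≡ 30.
  x = λ² - 65 - 65 = 900 - 130 ≡ 60; y = λ·(65 - 60) - 20 ≡ 59. → (60, 59)
2G = (60, 59).
Next 3H:
Repeated addition: build up to 3H.
2H: tangent at (52, 68): λ = (3·52² + 27)/(2·68) ≡ 45/65. 65⁻¹ ≡ 59 (mod 71) since 65·59 = 3835 ≡ 1, so λ ≡ 45·59 ≡ 28.
  x = λ² - 52 - 52 = 784 - 104 ≡ 41; y = λ·(52 - 41) - 68 ≡ 27. → (41, 27)
3H: (41, 27) + (52, 68). λ = (68 - 27)/(52 - 41) ≡ 41/11 mod 71. 11⁻¹ ≡ 13 (mod 71), so λ ≡ 36.
  x = λ² - 41 - 52 = 1296 - 93 ≡ 67; y = λ·(41 - 67) - 27 ≡ 31. → (67, 31)
3H = (67, 31).
Finally 2G + 3H:
(60, 59) + (67, 31). λ = (31 - 59)/(67 - 60) ≡ 43/7 mod 71. 7⁻¹ ≡ 61 (mod 71), so λ ≡ 67.
  x = λ² - 60 - 67 = 4489 - 127 ≡ 31; y = λ·(60 - 31) - 59 ≡ 38. → (31, 38)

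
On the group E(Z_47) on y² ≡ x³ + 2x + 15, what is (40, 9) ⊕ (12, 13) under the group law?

(19, 35)

(40, 9) + (12, 13). λ = (13 - 9)/(12 - 40) ≡ 4/19 mod 47. 19⁻¹ ≡ 5 (mod 47), so λ ≡ 20.
  x = λ² - 40 - 12 = 400 - 52 ≡ 19; y = λ·(40 - 19) - 9 ≡ 35. → (19, 35)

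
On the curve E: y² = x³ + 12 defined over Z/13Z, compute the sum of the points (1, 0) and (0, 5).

(11, 11)

(1, 0) + (0, 5). λ = (5 - 0)/(0 - 1) ≡ 5/12 mod 13. 12⁻¹ ≡ 12 (mod 13), so λ ≡ 8.
  x = λ² - 1 - 0 = 64 - 1 ≡ 11; y = λ·(1 - 11) - 0 ≡ 11. → (11, 11)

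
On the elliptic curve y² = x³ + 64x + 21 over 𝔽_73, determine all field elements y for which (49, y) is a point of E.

8, 65

x³ + 64x + 21 = 120806 ≡ 64 (mod 73).
Square roots of 64 mod 73: 8 and 65 (since 8² = 64 ≡ 64).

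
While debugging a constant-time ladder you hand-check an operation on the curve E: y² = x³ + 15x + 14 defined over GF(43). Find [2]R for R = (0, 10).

(14, 1)

tangent at (0, 10): λ = (3·0² + 15)/(2·10) ≡ 15/20. 20⁻¹ ≡ 28 (mod 43) since 20·28 = 560 ≡ 1, so λ ≡ 15·28 ≡ 33.
  x = λ² - 0 - 0 = 1089 - 0 ≡ 14; y = λ·(0 - 14) - 10 ≡ 1. → (14, 1)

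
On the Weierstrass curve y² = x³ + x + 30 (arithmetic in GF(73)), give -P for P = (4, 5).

(4, 68)

-(4, 5) = (4, -5 mod 73) = (4, 68).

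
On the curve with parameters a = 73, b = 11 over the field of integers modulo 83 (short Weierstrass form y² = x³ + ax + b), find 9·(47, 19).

(33, 29)

Write G = (47, 19).
Double-and-add on 9 = (1001)₂. Start with G = (47, 19) for the leading 1-bit.
double: tangent at (47, 19): λ = (3·47² + 73)/(2·19) ≡ 60/38. 38⁻¹ ≡ 59 (mod 83) since 38·59 = 2242 ≡ 1, so λ ≡ 60·59 ≡ 54.
  x = λ² - 47 - 47 = 2916 - 94 ≡ 0; y = λ·(47 - 0) - 19 ≡ 29. → (0, 29)
double: tangent at (0, 29): λ = (3·0² + 73)/(2·29) ≡ 73/58. 58⁻¹ ≡ 73 (mod 83), so λ ≡ 73·73 ≡ 17.
  x = λ² - 0 - 0 = 289 - 0 ≡ 40; y = λ·(0 - 40) - 29 ≡ 38. → (40, 38)
double: tangent at (40, 38): λ = (3·40² + 73)/(2·38) ≡ 59/76. 76⁻¹ ≡ 71 (mod 83) since 76·71 = 5396 ≡ 1, so λ ≡ 59·71 ≡ 39.
  x = λ² - 40 - 40 = 1521 - 80 ≡ 30; y = λ·(40 - 30) - 38 ≡ 20. → (30, 20)
add G: (30, 20) + (47, 19). λ = (19 - 20)/(47 - 30) ≡ 82/17 mod 83. 17⁻¹ ≡ 44 (mod 83) since 17·44 = 748 ≡ 1, so λ ≡ 39.
  x = λ² - 30 - 47 = 1521 - 77 ≡ 33; y = λ·(30 - 33) - 20 ≡ 29. → (33, 29)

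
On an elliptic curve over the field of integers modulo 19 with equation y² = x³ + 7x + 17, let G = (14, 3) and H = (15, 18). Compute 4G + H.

First 4G:
Repeated addition: build up to 4G.
2G: tangent at (14, 3): λ = (3·14² + 7)/(2·3) ≡ 6/6. 6⁻¹ ≡ 16 (mod 19), so λ ≡ 6·16 ≡ 1.
  x = λ² - 14 - 14 = 1 - 28 ≡ 11; y = λ·(14 - 11) - 3 ≡ 0. → (11, 0)
3G: (11, 0) + (14, 3). λ = (3 - 0)/(14 - 11) ≡ 3/3 mod 19. 3⁻¹ ≡ 13 (mod 19), so λ ≡ 1.
  x = λ² - 11 - 14 = 1 - 25 ≡ 14; y = λ·(11 - 14) - 0 ≡ 16. → (14, 16)
4G: (14, 16) + (14, 3): same x and y₁ ≡ -y₂, so the sum is ∞.
4G = ∞.
Finally 4G + H:
∞ + (15, 18) = (15, 18) (identity).

(15, 18)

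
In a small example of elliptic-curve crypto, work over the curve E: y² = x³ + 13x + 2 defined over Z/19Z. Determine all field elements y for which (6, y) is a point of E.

x³ + 13x + 2 = 296 ≡ 11 (mod 19).
Square roots of 11 mod 19: 7 and 12 (since 7² = 49 ≡ 11).

7, 12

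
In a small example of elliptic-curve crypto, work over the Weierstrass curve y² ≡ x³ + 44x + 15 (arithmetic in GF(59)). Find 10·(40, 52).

Write G = (40, 52).
Repeated addition: build up to 10G.
2G: tangent at (40, 52): λ = (3·40² + 44)/(2·52) ≡ 6/45. 45⁻¹ ≡ 21 (mod 59) since 45·21 = 945 ≡ 1, so λ ≡ 6·21 ≡ 8.
  x = λ² - 40 - 40 = 64 - 80 ≡ 43; y = λ·(40 - 43) - 52 ≡ 42. → (43, 42)
3G: (43, 42) + (40, 52). λ = (52 - 42)/(40 - 43) ≡ 10/56 mod 59. 56⁻¹ ≡ 39 (mod 59), so λ ≡ 36.
  x = λ² - 43 - 40 = 1296 - 83 ≡ 33; y = λ·(43 - 33) - 42 ≡ 23. → (33, 23)
4G: (33, 23) + (40, 52). λ = (52 - 23)/(40 - 33) ≡ 29/7 mod 59. 7⁻¹ ≡ 17 (mod 59) since 7·17 = 119 ≡ 1, so λ ≡ 21.
  x = λ² - 33 - 40 = 441 - 73 ≡ 14; y = λ·(33 - 14) - 23 ≡ 22. → (14, 22)
5G: (14, 22) + (40, 52). λ = (52 - 22)/(40 - 14) ≡ 30/26 mod 59. 26⁻¹ ≡ 25 (mod 59) since 26·25 = 650 ≡ 1, so λ ≡ 42.
  x = λ² - 14 - 40 = 1764 - 54 ≡ 58; y = λ·(14 - 58) - 22 ≡ 18. → (58, 18)
6G: (58, 18) + (40, 52). λ = (52 - 18)/(40 - 58) ≡ 34/41 mod 59. 41⁻¹ ≡ 36 (mod 59), so λ ≡ 44.
  x = λ² - 58 - 40 = 1936 - 98 ≡ 9; y = λ·(58 - 9) - 18 ≡ 14. → (9, 14)
7G: (9, 14) + (40, 52). λ = (52 - 14)/(40 - 9) ≡ 38/31 mod 59. 31⁻¹ ≡ 40 (mod 59), so λ ≡ 45.
  x = λ² - 9 - 40 = 2025 - 49 ≡ 29; y = λ·(9 - 29) - 14 ≡ 30. → (29, 30)
8G: (29, 30) + (40, 52). λ = (52 - 30)/(40 - 29) ≡ 22/11 mod 59. 11⁻¹ ≡ 43 (mod 59), so λ ≡ 2.
  x = λ² - 29 - 40 = 4 - 69 ≡ 53; y = λ·(29 - 53) - 30 ≡ 40. → (53, 40)
9G: (53, 40) + (40, 52). λ = (52 - 40)/(40 - 53) ≡ 12/46 mod 59. 46⁻¹ ≡ 9 (mod 59), so λ ≡ 49.
  x = λ² - 53 - 40 = 2401 - 93 ≡ 7; y = λ·(53 - 7) - 40 ≡ 31. → (7, 31)
10G: (7, 31) + (40, 52). λ = (52 - 31)/(40 - 7) ≡ 21/33 mod 59. 33⁻¹ ≡ 34 (mod 59) since 33·34 = 1122 ≡ 1, so λ ≡ 6.
  x = λ² - 7 - 40 = 36 - 47 ≡ 48; y = λ·(7 - 48) - 31 ≡ 18. → (48, 18)

(48, 18)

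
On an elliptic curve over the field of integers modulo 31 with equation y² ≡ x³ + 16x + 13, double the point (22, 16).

(15, 30)

tangent at (22, 16): λ = (3·22² + 16)/(2·16) ≡ 11/1. 1⁻¹ ≡ 1 (mod 31), so λ ≡ 11·1 ≡ 11.
  x = λ² - 22 - 22 = 121 - 44 ≡ 15; y = λ·(22 - 15) - 16 ≡ 30. → (15, 30)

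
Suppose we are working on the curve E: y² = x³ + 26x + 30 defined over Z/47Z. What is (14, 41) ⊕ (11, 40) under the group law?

(14, 41) + (11, 40). λ = (40 - 41)/(11 - 14) ≡ 46/44 mod 47. 44⁻¹ ≡ 31 (mod 47), so λ ≡ 16.
  x = λ² - 14 - 11 = 256 - 25 ≡ 43; y = λ·(14 - 43) - 41 ≡ 12. → (43, 12)

(43, 12)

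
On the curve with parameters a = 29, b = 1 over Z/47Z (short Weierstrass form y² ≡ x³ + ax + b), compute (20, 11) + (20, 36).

O

The two points share x = 20 and their y-coordinates satisfy 11 + 36 ≡ 0 (mod 47), so they are inverses. Their sum is 𝒪.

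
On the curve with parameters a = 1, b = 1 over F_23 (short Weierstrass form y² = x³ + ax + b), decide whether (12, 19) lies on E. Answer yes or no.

yes

y² = 19² ≡ 16; x³ + 1x + 1 = 1741 ≡ 16 (mod 23). 16 = 16.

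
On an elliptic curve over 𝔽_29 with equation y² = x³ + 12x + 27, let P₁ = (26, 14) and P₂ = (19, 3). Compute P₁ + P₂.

(26, 14) + (19, 3). λ = (3 - 14)/(19 - 26) ≡ 18/22 mod 29. 22⁻¹ ≡ 4 (mod 29), so λ ≡ 14.
  x = λ² - 26 - 19 = 196 - 45 ≡ 6; y = λ·(26 - 6) - 14 ≡ 5. → (6, 5)

(6, 5)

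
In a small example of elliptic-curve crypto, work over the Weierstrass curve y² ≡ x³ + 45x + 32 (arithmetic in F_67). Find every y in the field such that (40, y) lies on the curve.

x³ + 45x + 32 = 65832 ≡ 38 (mod 67).
38 is a non-residue mod 67; no y exists.

none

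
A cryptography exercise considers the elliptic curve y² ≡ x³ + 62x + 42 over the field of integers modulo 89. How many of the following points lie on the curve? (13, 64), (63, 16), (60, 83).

1

(13, 64): 64² ≡ 2, rhs ≡ 19 → off.
(63, 16): 16² ≡ 78, rhs ≡ 78 → on.
(60, 83): 83² ≡ 36, rhs ≡ 21 → off.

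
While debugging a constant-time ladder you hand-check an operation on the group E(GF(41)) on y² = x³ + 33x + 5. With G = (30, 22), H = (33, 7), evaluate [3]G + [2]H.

First 3G:
Repeated addition: build up to 3G.
2G: tangent at (30, 22): λ = (3·30² + 33)/(2·22) ≡ 27/3. 3⁻¹ ≡ 14 (mod 41) since 3·14 = 42 ≡ 1, so λ ≡ 27·14 ≡ 9.
  x = λ² - 30 - 30 = 81 - 60 ≡ 21; y = λ·(30 - 21) - 22 ≡ 18. → (21, 18)
3G: (21, 18) + (30, 22). λ = (22 - 18)/(30 - 21) ≡ 4/9 mod 41. 9⁻¹ ≡ 32 (mod 41), so λ ≡ 5.
  x = λ² - 21 - 30 = 25 - 51 ≡ 15; y = λ·(21 - 15) - 18 ≡ 12. → (15, 12)
3G = (15, 12).
Next 2H:
Repeated addition: build up to 2H.
2H: tangent at (33, 7): λ = (3·33² + 33)/(2·7) ≡ 20/14. 14⁻¹ ≡ 3 (mod 41) since 14·3 = 42 ≡ 1, so λ ≡ 20·3 ≡ 19.
  x = λ² - 33 - 33 = 361 - 66 ≡ 8; y = λ·(33 - 8) - 7 ≡ 17. → (8, 17)
2H = (8, 17).
Finally 3G + 2H:
(15, 12) + (8, 17). λ = (17 - 12)/(8 - 15) ≡ 5/34 mod 41. 34⁻¹ ≡ 35 (mod 41), so λ ≡ 11.
  x = λ² - 15 - 8 = 121 - 23 ≡ 16; y = λ·(15 - 16) - 12 ≡ 18. → (16, 18)

(16, 18)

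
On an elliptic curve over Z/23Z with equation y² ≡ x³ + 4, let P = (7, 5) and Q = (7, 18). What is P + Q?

O

The two points share x = 7 and their y-coordinates satisfy 5 + 18 ≡ 0 (mod 23), so they are inverses. Their sum is O.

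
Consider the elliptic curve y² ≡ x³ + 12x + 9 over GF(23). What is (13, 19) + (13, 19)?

(0, 3)

tangent at (13, 19): λ = (3·13² + 12)/(2·19) ≡ 13/15. 15⁻¹ ≡ 20 (mod 23) since 15·20 = 300 ≡ 1, so λ ≡ 13·20 ≡ 7.
  x = λ² - 13 - 13 = 49 - 26 ≡ 0; y = λ·(13 - 0) - 19 ≡ 3. → (0, 3)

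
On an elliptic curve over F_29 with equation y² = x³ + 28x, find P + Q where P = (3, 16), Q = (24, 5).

(3, 16) + (24, 5). λ = (5 - 16)/(24 - 3) ≡ 18/21 mod 29. 21⁻¹ ≡ 18 (mod 29) since 21·18 = 378 ≡ 1, so λ ≡ 5.
  x = λ² - 3 - 24 = 25 - 27 ≡ 27; y = λ·(3 - 27) - 16 ≡ 9. → (27, 9)

(27, 9)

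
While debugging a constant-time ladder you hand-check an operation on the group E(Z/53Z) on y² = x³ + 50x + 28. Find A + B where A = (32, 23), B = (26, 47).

(11, 52)

(32, 23) + (26, 47). λ = (47 - 23)/(26 - 32) ≡ 24/47 mod 53. 47⁻¹ ≡ 44 (mod 53), so λ ≡ 49.
  x = λ² - 32 - 26 = 2401 - 58 ≡ 11; y = λ·(32 - 11) - 23 ≡ 52. → (11, 52)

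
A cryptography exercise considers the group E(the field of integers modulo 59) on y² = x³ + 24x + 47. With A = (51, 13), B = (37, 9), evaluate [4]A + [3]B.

(7, 33)

First 4A:
Repeated addition: build up to 4A.
2A: tangent at (51, 13): λ = (3·51² + 24)/(2·13) ≡ 39/26. 26⁻¹ ≡ 25 (mod 59), so λ ≡ 39·25 ≡ 31.
  x = λ² - 51 - 51 = 961 - 102 ≡ 33; y = λ·(51 - 33) - 13 ≡ 14. → (33, 14)
3A: (33, 14) + (51, 13). λ = (13 - 14)/(51 - 33) ≡ 58/18 mod 59. 18⁻¹ ≡ 23 (mod 59), so λ ≡ 36.
  x = λ² - 33 - 51 = 1296 - 84 ≡ 32; y = λ·(33 - 32) - 14 ≡ 22. → (32, 22)
4A: (32, 22) + (51, 13). λ = (13 - 22)/(51 - 32) ≡ 50/19 mod 59. 19⁻¹ ≡ 28 (mod 59), so λ ≡ 43.
  x = λ² - 32 - 51 = 1849 - 83 ≡ 55; y = λ·(32 - 55) - 22 ≡ 51. → (55, 51)
4A = (55, 51).
Next 3B:
Repeated addition: build up to 3B.
2B: tangent at (37, 9): λ = (3·37² + 24)/(2·9) ≡ 1/18. 18⁻¹ ≡ 23 (mod 59) since 18·23 = 414 ≡ 1, so λ ≡ 1·23 ≡ 23.
  x = λ² - 37 - 37 = 529 - 74 ≡ 42; y = λ·(37 - 42) - 9 ≡ 53. → (42, 53)
3B: (42, 53) + (37, 9). λ = (9 - 53)/(37 - 42) ≡ 15/54 mod 59. 54⁻¹ ≡ 47 (mod 59), so λ ≡ 56.
  x = λ² - 42 - 37 = 3136 - 79 ≡ 48; y = λ·(42 - 48) - 53 ≡ 24. → (48, 24)
3B = (48, 24).
Finally 4A + 3B:
(55, 51) + (48, 24). λ = (24 - 51)/(48 - 55) ≡ 32/52 mod 59. 52⁻¹ ≡ 42 (mod 59) since 52·42 = 2184 ≡ 1, so λ ≡ 46.
  x = λ² - 55 - 48 = 2116 - 103 ≡ 7; y = λ·(55 - 7) - 51 ≡ 33. → (7, 33)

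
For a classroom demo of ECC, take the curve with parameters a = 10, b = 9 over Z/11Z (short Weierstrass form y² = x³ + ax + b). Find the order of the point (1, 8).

4

2P: tangent at (1, 8): λ = (3·1² + 10)/(2·8) ≡ 2/5. 5⁻¹ ≡ 9 (mod 11), so λ ≡ 2·9 ≡ 7.
  x = λ² - 1 - 1 = 49 - 2 ≡ 3; y = λ·(1 - 3) - 8 ≡ 0. → (3, 0)
3P: (3, 0) + (1, 8). λ = (8 - 0)/(1 - 3) ≡ 8/9 mod 11. 9⁻¹ ≡ 5 (mod 11) since 9·5 = 45 ≡ 1, so λ ≡ 7.
  x = λ² - 3 - 1 = 49 - 4 ≡ 1; y = λ·(3 - 1) - 0 ≡ 3. → (1, 3)
4P: (1, 3) + (1, 8): same x and y₁ ≡ -y₂, so the sum is the point at infinity.
4P = the point at infinity, so the order is 4.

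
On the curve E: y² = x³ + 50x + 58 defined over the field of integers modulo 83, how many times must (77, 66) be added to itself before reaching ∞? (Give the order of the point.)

2P: tangent at (77, 66): λ = (3·77² + 50)/(2·66) ≡ 75/49. 49⁻¹ ≡ 61 (mod 83), so λ ≡ 75·61 ≡ 10.
  x = λ² - 77 - 77 = 100 - 154 ≡ 29; y = λ·(77 - 29) - 66 ≡ 82. → (29, 82)
3P: (29, 82) + (77, 66). λ = (66 - 82)/(77 - 29) ≡ 67/48 mod 83. 48⁻¹ ≡ 64 (mod 83) since 48·64 = 3072 ≡ 1, so λ ≡ 55.
  x = λ² - 29 - 77 = 3025 - 106 ≡ 14; y = λ·(29 - 14) - 82 ≡ 79. → (14, 79)
4P: (14, 79) + (77, 66). λ = (66 - 79)/(77 - 14) ≡ 70/63 mod 83. 63⁻¹ ≡ 29 (mod 83) since 63·29 = 1827 ≡ 1, so λ ≡ 38.
  x = λ² - 14 - 77 = 1444 - 91 ≡ 25; y = λ·(14 - 25) - 79 ≡ 1. → (25, 1)
5P: (25, 1) + (77, 66). λ = (66 - 1)/(77 - 25) ≡ 65/52 mod 83. 52⁻¹ ≡ 8 (mod 83), so λ ≡ 22.
  x = λ² - 25 - 77 = 484 - 102 ≡ 50; y = λ·(25 - 50) - 1 ≡ 30. → (50, 30)
6P: (50, 30) + (77, 66). λ = (66 - 30)/(77 - 50) ≡ 36/27 mod 83. 27⁻¹ ≡ 40 (mod 83), so λ ≡ 29.
  x = λ² - 50 - 77 = 841 - 127 ≡ 50; y = λ·(50 - 50) - 30 ≡ 53. → (50, 53)
7P: (50, 53) + (77, 66). λ = (66 - 53)/(77 - 50) ≡ 13/27 mod 83. 27⁻¹ ≡ 40 (mod 83), so λ ≡ 22.
  x = λ² - 50 - 77 = 484 - 127 ≡ 25; y = λ·(50 - 25) - 53 ≡ 82. → (25, 82)
8P: (25, 82) + (77, 66). λ = (66 - 82)/(77 - 25) ≡ 67/52 mod 83. 52⁻¹ ≡ 8 (mod 83), so λ ≡ 38.
  x = λ² - 25 - 77 = 1444 - 102 ≡ 14; y = λ·(25 - 14) - 82 ≡ 4. → (14, 4)
9P: (14, 4) + (77, 66). λ = (66 - 4)/(77 - 14) ≡ 62/63 mod 83. 63⁻¹ ≡ 29 (mod 83) since 63·29 = 1827 ≡ 1, so λ ≡ 55.
  x = λ² - 14 - 77 = 3025 - 91 ≡ 29; y = λ·(14 - 29) - 4 ≡ 1. → (29, 1)
10P: (29, 1) + (77, 66). λ = (66 - 1)/(77 - 29) ≡ 65/48 mod 83. 48⁻¹ ≡ 64 (mod 83), so λ ≡ 10.
  x = λ² - 29 - 77 = 100 - 106 ≡ 77; y = λ·(29 - 77) - 1 ≡ 17. → (77, 17)
11P: (77, 17) + (77, 66): same x and y₁ ≡ -y₂, so the sum is ∞.
11P = ∞, so the order is 11.

11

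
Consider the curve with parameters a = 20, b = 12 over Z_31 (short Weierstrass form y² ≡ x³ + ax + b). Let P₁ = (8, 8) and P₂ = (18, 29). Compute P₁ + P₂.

(6, 21)

(8, 8) + (18, 29). λ = (29 - 8)/(18 - 8) ≡ 21/10 mod 31. 10⁻¹ ≡ 28 (mod 31), so λ ≡ 30.
  x = λ² - 8 - 18 = 900 - 26 ≡ 6; y = λ·(8 - 6) - 8 ≡ 21. → (6, 21)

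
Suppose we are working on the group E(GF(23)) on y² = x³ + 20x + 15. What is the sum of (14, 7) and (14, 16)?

The two points share x = 14 and their y-coordinates satisfy 7 + 16 ≡ 0 (mod 23), so they are inverses. Their sum is ∞.

O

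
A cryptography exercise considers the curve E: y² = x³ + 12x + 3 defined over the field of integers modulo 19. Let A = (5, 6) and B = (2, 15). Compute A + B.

(5, 6) + (2, 15). λ = (15 - 6)/(2 - 5) ≡ 9/16 mod 19. 16⁻¹ ≡ 6 (mod 19), so λ ≡ 16.
  x = λ² - 5 - 2 = 256 - 7 ≡ 2; y = λ·(5 - 2) - 6 ≡ 4. → (2, 4)

(2, 4)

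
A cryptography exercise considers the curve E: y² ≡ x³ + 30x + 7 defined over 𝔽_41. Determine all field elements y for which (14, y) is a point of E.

none

x³ + 30x + 7 = 3171 ≡ 14 (mod 41).
14 is a non-residue mod 41; no y exists.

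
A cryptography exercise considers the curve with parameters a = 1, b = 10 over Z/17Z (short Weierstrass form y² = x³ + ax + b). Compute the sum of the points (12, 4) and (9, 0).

(12, 4) + (9, 0). λ = (0 - 4)/(9 - 12) ≡ 13/14 mod 17. 14⁻¹ ≡ 11 (mod 17) since 14·11 = 154 ≡ 1, so λ ≡ 7.
  x = λ² - 12 - 9 = 49 - 21 ≡ 11; y = λ·(12 - 11) - 4 ≡ 3. → (11, 3)

(11, 3)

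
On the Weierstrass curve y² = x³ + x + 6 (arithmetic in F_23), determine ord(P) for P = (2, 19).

2P: tangent at (2, 19): λ = (3·2² + 1)/(2·19) ≡ 13/15. 15⁻¹ ≡ 20 (mod 23), so λ ≡ 13·20 ≡ 7.
  x = λ² - 2 - 2 = 49 - 4 ≡ 22; y = λ·(2 - 22) - 19 ≡ 2. → (22, 2)
3P: (22, 2) + (2, 19). λ = (19 - 2)/(2 - 22) ≡ 17/3 mod 23. 3⁻¹ ≡ 8 (mod 23) since 3·8 = 24 ≡ 1, so λ ≡ 21.
  x = λ² - 22 - 2 = 441 - 24 ≡ 3; y = λ·(22 - 3) - 2 ≡ 6. → (3, 6)
4P: (3, 6) + (2, 19). λ = (19 - 6)/(2 - 3) ≡ 13/22 mod 23. 22⁻¹ ≡ 22 (mod 23), so λ ≡ 10.
  x = λ² - 3 - 2 = 100 - 5 ≡ 3; y = λ·(3 - 3) - 6 ≡ 17. → (3, 17)
5P: (3, 17) + (2, 19). λ = (19 - 17)/(2 - 3) ≡ 2/22 mod 23. 22⁻¹ ≡ 22 (mod 23), so λ ≡ 21.
  x = λ² - 3 - 2 = 441 - 5 ≡ 22; y = λ·(3 - 22) - 17 ≡ 21. → (22, 21)
6P: (22, 21) + (2, 19). λ = (19 - 21)/(2 - 22) ≡ 21/3 mod 23. 3⁻¹ ≡ 8 (mod 23), so λ ≡ 7.
  x = λ² - 22 - 2 = 49 - 24 ≡ 2; y = λ·(22 - 2) - 21 ≡ 4. → (2, 4)
7P: (2, 4) + (2, 19): same x and y₁ ≡ -y₂, so the sum is O.
7P = O, so the order is 7.

7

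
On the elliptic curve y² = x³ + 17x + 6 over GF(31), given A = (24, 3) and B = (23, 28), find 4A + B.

First 4A:
Double-and-add on 4 = (100)₂. Start with A = (24, 3) for the leading 1-bit.
double: tangent at (24, 3): λ = (3·24² + 17)/(2·3) ≡ 9/6. 6⁻¹ ≡ 26 (mod 31), so λ ≡ 9·26 ≡ 17.
  x = λ² - 24 - 24 = 289 - 48 ≡ 24; y = λ·(24 - 24) - 3 ≡ 28. → (24, 28)
double: tangent at (24, 28): λ = (3·24² + 17)/(2·28) ≡ 9/25. 25⁻¹ ≡ 5 (mod 31) since 25·5 = 125 ≡ 1, so λ ≡ 9·5 ≡ 14.
  x = λ² - 24 - 24 = 196 - 48 ≡ 24; y = λ·(24 - 24) - 28 ≡ 3. → (24, 3)
4A = (24, 3).
Finally 4A + B:
(24, 3) + (23, 28). λ = (28 - 3)/(23 - 24) ≡ 25/30 mod 31. 30⁻¹ ≡ 30 (mod 31), so λ ≡ 6.
  x = λ² - 24 - 23 = 36 - 47 ≡ 20; y = λ·(24 - 20) - 3 ≡ 21. → (20, 21)

(20, 21)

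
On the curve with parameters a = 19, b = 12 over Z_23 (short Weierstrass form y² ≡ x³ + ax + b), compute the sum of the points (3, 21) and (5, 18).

(3, 21) + (5, 18). λ = (18 - 21)/(5 - 3) ≡ 20/2 mod 23. 2⁻¹ ≡ 12 (mod 23), so λ ≡ 10.
  x = λ² - 3 - 5 = 100 - 8 ≡ 0; y = λ·(3 - 0) - 21 ≡ 9. → (0, 9)

(0, 9)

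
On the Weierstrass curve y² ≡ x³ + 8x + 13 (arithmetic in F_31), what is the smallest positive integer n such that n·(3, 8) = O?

2P: tangent at (3, 8): λ = (3·3² + 8)/(2·8) ≡ 4/16. 16⁻¹ ≡ 2 (mod 31), so λ ≡ 4·2 ≡ 8.
  x = λ² - 3 - 3 = 64 - 6 ≡ 27; y = λ·(3 - 27) - 8 ≡ 17. → (27, 17)
3P: (27, 17) + (3, 8). λ = (8 - 17)/(3 - 27) ≡ 22/7 mod 31. 7⁻¹ ≡ 9 (mod 31) since 7·9 = 63 ≡ 1, so λ ≡ 12.
  x = λ² - 27 - 3 = 144 - 30 ≡ 21; y = λ·(27 - 21) - 17 ≡ 24. → (21, 24)
4P: (21, 24) + (3, 8). λ = (8 - 24)/(3 - 21) ≡ 15/13 mod 31. 13⁻¹ ≡ 12 (mod 31), so λ ≡ 25.
  x = λ² - 21 - 3 = 625 - 24 ≡ 12; y = λ·(21 - 12) - 24 ≡ 15. → (12, 15)
5P: (12, 15) + (3, 8). λ = (8 - 15)/(3 - 12) ≡ 24/22 mod 31. 22⁻¹ ≡ 24 (mod 31) since 22·24 = 528 ≡ 1, so λ ≡ 18.
  x = λ² - 12 - 3 = 324 - 15 ≡ 30; y = λ·(12 - 30) - 15 ≡ 2. → (30, 2)
6P: (30, 2) + (3, 8). λ = (8 - 2)/(3 - 30) ≡ 6/4 mod 31. 4⁻¹ ≡ 8 (mod 31), so λ ≡ 17.
  x = λ² - 30 - 3 = 289 - 33 ≡ 8; y = λ·(30 - 8) - 2 ≡ 0. → (8, 0)
7P: (8, 0) + (3, 8). λ = (8 - 0)/(3 - 8) ≡ 8/26 mod 31. 26⁻¹ ≡ 6 (mod 31) since 26·6 = 156 ≡ 1, so λ ≡ 17.
  x = λ² - 8 - 3 = 289 - 11 ≡ 30; y = λ·(8 - 30) - 0 ≡ 29. → (30, 29)
8P: (30, 29) + (3, 8). λ = (8 - 29)/(3 - 30) ≡ 10/4 mod 31. 4⁻¹ ≡ 8 (mod 31) since 4·8 = 32 ≡ 1, so λ ≡ 18.
  x = λ² - 30 - 3 = 324 - 33 ≡ 12; y = λ·(30 - 12) - 29 ≡ 16. → (12, 16)
9P: (12, 16) + (3, 8). λ = (8 - 16)/(3 - 12) ≡ 23/22 mod 31. 22⁻¹ ≡ 24 (mod 31), so λ ≡ 25.
  x = λ² - 12 - 3 = 625 - 15 ≡ 21; y = λ·(12 - 21) - 16 ≡ 7. → (21, 7)
10P: (21, 7) + (3, 8). λ = (8 - 7)/(3 - 21) ≡ 1/13 mod 31. 13⁻¹ ≡ 12 (mod 31) since 13·12 = 156 ≡ 1, so λ ≡ 12.
  x = λ² - 21 - 3 = 144 - 24 ≡ 27; y = λ·(21 - 27) - 7 ≡ 14. → (27, 14)
11P: (27, 14) + (3, 8). λ = (8 - 14)/(3 - 27) ≡ 25/7 mod 31. 7⁻¹ ≡ 9 (mod 31) since 7·9 = 63 ≡ 1, so λ ≡ 8.
  x = λ² - 27 - 3 = 64 - 30 ≡ 3; y = λ·(27 - 3) - 14 ≡ 23. → (3, 23)
12P: (3, 23) + (3, 8): same x and y₁ ≡ -y₂, so the sum is O.
12P = O, so the order is 12.

12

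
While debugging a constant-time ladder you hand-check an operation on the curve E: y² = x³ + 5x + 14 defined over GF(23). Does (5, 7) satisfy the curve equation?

y² = 7² ≡ 3; x³ + 5x + 14 = 164 ≡ 3 (mod 23). 3 = 3.

yes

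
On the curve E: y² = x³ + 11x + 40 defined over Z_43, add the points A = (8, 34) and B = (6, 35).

(8, 34) + (6, 35). λ = (35 - 34)/(6 - 8) ≡ 1/41 mod 43. 41⁻¹ ≡ 21 (mod 43), so λ ≡ 21.
  x = λ² - 8 - 6 = 441 - 14 ≡ 40; y = λ·(8 - 40) - 34 ≡ 25. → (40, 25)

(40, 25)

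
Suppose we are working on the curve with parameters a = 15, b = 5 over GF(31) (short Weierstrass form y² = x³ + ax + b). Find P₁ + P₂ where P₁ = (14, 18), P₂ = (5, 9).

(14, 18) + (5, 9). λ = (9 - 18)/(5 - 14) ≡ 22/22 mod 31. 22⁻¹ ≡ 24 (mod 31) since 22·24 = 528 ≡ 1, so λ ≡ 1.
  x = λ² - 14 - 5 = 1 - 19 ≡ 13; y = λ·(14 - 13) - 18 ≡ 14. → (13, 14)

(13, 14)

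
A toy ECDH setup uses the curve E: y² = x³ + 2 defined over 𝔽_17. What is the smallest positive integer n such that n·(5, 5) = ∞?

9

2P: tangent at (5, 5): λ = (3·5² + 0)/(2·5) ≡ 7/10. 10⁻¹ ≡ 12 (mod 17), so λ ≡ 7·12 ≡ 16.
  x = λ² - 5 - 5 = 256 - 10 ≡ 8; y = λ·(5 - 8) - 5 ≡ 15. → (8, 15)
3P: (8, 15) + (5, 5). λ = (5 - 15)/(5 - 8) ≡ 7/14 mod 17. 14⁻¹ ≡ 11 (mod 17), so λ ≡ 9.
  x = λ² - 8 - 5 = 81 - 13 ≡ 0; y = λ·(8 - 0) - 15 ≡ 6. → (0, 6)
4P: (0, 6) + (5, 5). λ = (5 - 6)/(5 - 0) ≡ 16/5 mod 17. 5⁻¹ ≡ 7 (mod 17), so λ ≡ 10.
  x = λ² - 0 - 5 = 100 - 5 ≡ 10; y = λ·(0 - 10) - 6 ≡ 13. → (10, 13)
5P: (10, 13) + (5, 5). λ = (5 - 13)/(5 - 10) ≡ 9/12 mod 17. 12⁻¹ ≡ 10 (mod 17), so λ ≡ 5.
  x = λ² - 10 - 5 = 25 - 15 ≡ 10; y = λ·(10 - 10) - 13 ≡ 4. → (10, 4)
6P: (10, 4) + (5, 5). λ = (5 - 4)/(5 - 10) ≡ 1/12 mod 17. 12⁻¹ ≡ 10 (mod 17) since 12·10 = 120 ≡ 1, so λ ≡ 10.
  x = λ² - 10 - 5 = 100 - 15 ≡ 0; y = λ·(10 - 0) - 4 ≡ 11. → (0, 11)
7P: (0, 11) + (5, 5). λ = (5 - 11)/(5 - 0) ≡ 11/5 mod 17. 5⁻¹ ≡ 7 (mod 17), so λ ≡ 9.
  x = λ² - 0 - 5 = 81 - 5 ≡ 8; y = λ·(0 - 8) - 11 ≡ 2. → (8, 2)
8P: (8, 2) + (5, 5). λ = (5 - 2)/(5 - 8) ≡ 3/14 mod 17. 14⁻¹ ≡ 11 (mod 17) since 14·11 = 154 ≡ 1, so λ ≡ 16.
  x = λ² - 8 - 5 = 256 - 13 ≡ 5; y = λ·(8 - 5) - 2 ≡ 12. → (5, 12)
9P: (5, 12) + (5, 5): same x and y₁ ≡ -y₂, so the sum is ∞.
9P = ∞, so the order is 9.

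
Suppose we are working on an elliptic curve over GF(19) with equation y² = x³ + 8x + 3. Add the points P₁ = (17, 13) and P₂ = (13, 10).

(17, 13) + (13, 10). λ = (10 - 13)/(13 - 17) ≡ 16/15 mod 19. 15⁻¹ ≡ 14 (mod 19) since 15·14 = 210 ≡ 1, so λ ≡ 15.
  x = λ² - 17 - 13 = 225 - 30 ≡ 5; y = λ·(17 - 5) - 13 ≡ 15. → (5, 15)

(5, 15)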